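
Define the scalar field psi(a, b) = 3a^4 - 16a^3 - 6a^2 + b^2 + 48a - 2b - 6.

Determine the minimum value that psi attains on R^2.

-167

psi(a,b) separates as P(a) + Q(b) − 6, so its minimum is min P + min Q − 6.
P'(a) = 12(a - 4)(a - 1)(a + 1) vanishes at a ∈ {-1, 1, 4}; Q'(b) = 2b - 2 vanishes at b ∈ {1}.
Local minima of P (where P''>0): P(-1)=-35, P(4)=-160. Local minima of Q: Q(1)=-1.
So the global minimum of psi is P(4) + Q(1) − 6 = -160 − 1 − 6 = -167, attained at (4, 1).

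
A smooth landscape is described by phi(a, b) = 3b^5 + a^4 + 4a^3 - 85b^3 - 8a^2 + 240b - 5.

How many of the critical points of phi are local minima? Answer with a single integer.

phi separates as a function of a plus a function of b, so ∇phi=0 decouples.
∂phi/∂a = 4a(a - 1)(a + 4) = 0 at a ∈ {-4, 0, 1}; ∂phi/∂b = 15(b - 4)(b - 1)(b + 1)(b + 4) = 0 at b ∈ {-4, -1, 1, 4}.
The Hessian is diagonal: diag(phi_aa, phi_bb). Second derivatives: phi_aa(-4)=80, phi_aa(0)=-16, phi_aa(1)=20; phi_bb(-4)=-1800, phi_bb(-1)=450, phi_bb(1)=-450, phi_bb(4)=1800.
Local minima occur where both diagonal entries positive: (-4, -1), (-4, 4), (1, -1), (1, 4). Count: 4.

4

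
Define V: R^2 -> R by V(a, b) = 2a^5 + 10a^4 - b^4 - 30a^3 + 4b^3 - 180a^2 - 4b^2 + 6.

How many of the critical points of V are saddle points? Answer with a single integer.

6

V separates as a function of a plus a function of b, so ∇V=0 decouples.
∂V/∂a = 10a(a - 3)(a + 3)(a + 4) = 0 at a ∈ {-4, -3, 0, 3}; ∂V/∂b = -4b(b - 2)(b - 1) = 0 at b ∈ {0, 1, 2}.
The Hessian is diagonal: diag(V_aa, V_bb). Second derivatives: V_aa(-4)=-280, V_aa(-3)=180, V_aa(0)=-360, V_aa(3)=1260; V_bb(0)=-8, V_bb(1)=4, V_bb(2)=-8.
Saddle points occur where the two diagonal entries have opposite signs: (-4, 1), (-3, 0), (-3, 2), (0, 1), (3, 0), (3, 2). Count: 6.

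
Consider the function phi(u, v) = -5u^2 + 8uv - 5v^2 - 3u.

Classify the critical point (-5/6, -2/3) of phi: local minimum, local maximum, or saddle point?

The Hessian of phi is constant: H = [[-10, 8], [8, -10]].
det(H) = (-10)·(-10) − 8² = 36.
det(H) > 0 and tr(H) = -20 < 0, so H is negative definite and the point is a local maximum.

local maximum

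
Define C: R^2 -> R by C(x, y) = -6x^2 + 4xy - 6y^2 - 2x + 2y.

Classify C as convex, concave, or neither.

concave

C is quadratic, so its Hessian is the constant matrix H = [[-12, 4], [4, -12]].
det(H) = 128, tr(H) = -24.
det(H) > 0 and tr(H) < 0, so H is negative definite everywhere: concave.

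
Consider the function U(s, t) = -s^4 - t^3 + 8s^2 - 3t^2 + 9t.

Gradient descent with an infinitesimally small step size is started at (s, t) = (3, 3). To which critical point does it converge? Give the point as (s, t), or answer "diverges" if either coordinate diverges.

U is separable, so gradient descent decouples: s follows -∂U/∂s, t follows -∂U/∂t.
∂U/∂s = -4s(s - 2)(s + 2); at s=3 this is -60, so s increases.
∂U/∂t = -3(t - 1)(t + 3); at t=3 this is -36, so t increases.
The s-coordinate has no critical point in that direction and runs off to infinity.

diverges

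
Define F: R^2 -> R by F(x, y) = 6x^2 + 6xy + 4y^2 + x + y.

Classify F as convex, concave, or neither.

convex

F is quadratic, so its Hessian is the constant matrix H = [[12, 6], [6, 8]].
det(H) = 60, tr(H) = 20.
det(H) > 0 and tr(H) > 0, so H is positive definite everywhere: convex.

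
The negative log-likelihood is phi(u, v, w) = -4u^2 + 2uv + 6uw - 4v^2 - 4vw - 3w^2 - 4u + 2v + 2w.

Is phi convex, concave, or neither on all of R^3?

concave

phi is quadratic, so its Hessian is the constant matrix H = [[-8, 2, 6], [2, -8, -4], [6, -4, -6]].
Leading principal minors: -8, 60, -40.
Signs alternate −, +, − ⇒ H ≺ 0 ⇒ concave.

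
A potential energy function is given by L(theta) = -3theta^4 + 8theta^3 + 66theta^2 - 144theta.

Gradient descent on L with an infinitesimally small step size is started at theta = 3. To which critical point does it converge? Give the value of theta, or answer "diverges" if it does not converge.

L'(theta) = -12(theta - 4)(theta - 1)(theta + 3), so L'(3) = 144.
Gradient descent moves in the -L' direction, i.e. theta is decreasing.
The nearest critical point in that direction is theta = 1, where L'' = 144 > 0 (a local minimum). The iterate converges there.

1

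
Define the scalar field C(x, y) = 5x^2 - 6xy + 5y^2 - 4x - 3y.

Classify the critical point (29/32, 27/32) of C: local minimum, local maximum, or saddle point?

The Hessian of C is constant: H = [[10, -6], [-6, 10]].
det(H) = 10·10 − (-6)² = 64.
det(H) > 0 and tr(H) = 20 > 0, so H is positive definite and the point is a local minimum.

local minimum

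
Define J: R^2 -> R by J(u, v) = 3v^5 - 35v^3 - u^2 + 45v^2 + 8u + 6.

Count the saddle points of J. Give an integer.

J separates as a function of u plus a function of v, so ∇J=0 decouples.
∂J/∂u = -2(u - 4) = 0 at u ∈ {4}; ∂J/∂v = 15v(v - 2)(v - 1)(v + 3) = 0 at v ∈ {-3, 0, 1, 2}.
The Hessian is diagonal: diag(J_uu, J_vv). Second derivatives: J_uu(4)=-2; J_vv(-3)=-900, J_vv(0)=90, J_vv(1)=-60, J_vv(2)=150.
Saddle points occur where the two diagonal entries have opposite signs: (4, 0), (4, 2). Count: 2.

2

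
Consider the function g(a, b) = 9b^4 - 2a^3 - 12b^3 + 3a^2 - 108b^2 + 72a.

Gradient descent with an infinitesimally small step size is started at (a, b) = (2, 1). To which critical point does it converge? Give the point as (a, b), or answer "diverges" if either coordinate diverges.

(-3, 3)

g is separable, so gradient descent decouples: a follows -∂g/∂a, b follows -∂g/∂b.
∂g/∂a = -6(a - 4)(a + 3); at a=2 this is 60, so a decreases.
∂g/∂b = 36b(b - 3)(b + 2); at b=1 this is -216, so b increases.
a converges to its nearest critical value -3 (a local min of the a-part); b converges to 3. The iterate converges to (-3, 3).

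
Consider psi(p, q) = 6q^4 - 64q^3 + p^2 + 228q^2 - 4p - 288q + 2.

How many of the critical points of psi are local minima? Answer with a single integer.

2

psi separates as a function of p plus a function of q, so ∇psi=0 decouples.
∂psi/∂p = 2(p - 2) = 0 at p ∈ {2}; ∂psi/∂q = 24(q - 4)(q - 3)(q - 1) = 0 at q ∈ {1, 3, 4}.
The Hessian is diagonal: diag(psi_pp, psi_qq). Second derivatives: psi_pp(2)=2; psi_qq(1)=144, psi_qq(3)=-48, psi_qq(4)=72.
Local minima occur where both diagonal entries positive: (2, 1), (2, 4). Count: 2.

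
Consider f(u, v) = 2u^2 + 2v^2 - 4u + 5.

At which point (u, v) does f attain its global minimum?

(1, 0)

f(u,v) separates as P(u) + Q(v) + 5, so its minimum is min P + min Q + 5.
P'(u) = 4u - 4 vanishes at u ∈ {1}; Q'(v) = 4v vanishes at v ∈ {0}.
Local minima of P (where P''>0): P(1)=-2. Local minima of Q: Q(0)=0.
So the global minimum of f is P(1) + Q(0) + 5 = -2 + 0 + 5 = 3, attained at (1, 0).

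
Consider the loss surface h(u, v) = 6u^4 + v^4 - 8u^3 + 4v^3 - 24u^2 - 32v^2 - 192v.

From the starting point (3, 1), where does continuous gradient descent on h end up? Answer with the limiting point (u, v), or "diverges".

h is separable, so gradient descent decouples: u follows -∂h/∂u, v follows -∂h/∂v.
∂h/∂u = 24u(u - 2)(u + 1); at u=3 this is 288, so u decreases.
∂h/∂v = 4(v - 4)(v + 3)(v + 4); at v=1 this is -240, so v increases.
u converges to its nearest critical value 2 (a local min of the u-part); v converges to 4. The iterate converges to (2, 4).

(2, 4)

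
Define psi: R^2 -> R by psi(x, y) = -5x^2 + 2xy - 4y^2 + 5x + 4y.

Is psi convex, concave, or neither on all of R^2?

concave

psi is quadratic, so its Hessian is the constant matrix H = [[-10, 2], [2, -8]].
det(H) = 76, tr(H) = -18.
det(H) > 0 and tr(H) < 0, so H is negative definite everywhere: concave.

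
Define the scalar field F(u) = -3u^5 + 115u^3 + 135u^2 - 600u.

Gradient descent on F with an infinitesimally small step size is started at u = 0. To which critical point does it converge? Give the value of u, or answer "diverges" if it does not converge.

F'(u) = -15(u - 5)(u - 1)(u + 2)(u + 4), so F'(0) = -600.
Gradient descent moves in the -F' direction, i.e. u is increasing.
The nearest critical point in that direction is u = 1, where F'' = 900 > 0 (a local minimum). The iterate converges there.

1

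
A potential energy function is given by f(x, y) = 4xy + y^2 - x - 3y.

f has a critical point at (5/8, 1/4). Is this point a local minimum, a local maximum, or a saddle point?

The Hessian of f is constant: H = [[0, 4], [4, 2]].
det(H) = 0·2 − 4² = -16.
Since det(H) < 0, H is indefinite and the critical point is a saddle point.

saddle point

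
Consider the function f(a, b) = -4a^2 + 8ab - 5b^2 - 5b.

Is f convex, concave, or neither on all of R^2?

concave

f is quadratic, so its Hessian is the constant matrix H = [[-8, 8], [8, -10]].
det(H) = 16, tr(H) = -18.
det(H) > 0 and tr(H) < 0, so H is negative definite everywhere: concave.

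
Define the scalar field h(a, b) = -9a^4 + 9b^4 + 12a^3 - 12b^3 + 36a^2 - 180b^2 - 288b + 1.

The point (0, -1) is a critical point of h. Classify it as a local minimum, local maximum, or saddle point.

saddle point

The mixed partial ∂²h/∂a∂b is 0, so the Hessian at any point is diag(h_aa, h_bb) = diag(36(-3a^2 + 2a + 2), 36(3b^2 - 2b - 10)).
At (0, -1): H = diag(72, -180).
The eigenvalues have opposite signs, so H is indefinite: a saddle point.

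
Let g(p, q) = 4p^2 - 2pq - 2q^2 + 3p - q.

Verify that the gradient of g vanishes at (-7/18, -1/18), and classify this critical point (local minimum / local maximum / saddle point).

∇g = (8p - 2q + 3, -2p - 4q - 1); substituting (-7/18, -1/18) gives ∇g = (0, 0), so (-7/18, -1/18) is indeed a critical point.
The Hessian of g is constant: H = [[8, -2], [-2, -4]].
det(H) = 8·(-4) − (-2)² = -36.
Since det(H) < 0, H is indefinite and the critical point is a saddle point.

saddle point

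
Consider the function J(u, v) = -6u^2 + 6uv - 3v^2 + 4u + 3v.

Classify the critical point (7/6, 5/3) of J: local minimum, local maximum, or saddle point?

The Hessian of J is constant: H = [[-12, 6], [6, -6]].
det(H) = (-12)·(-6) − 6² = 36.
det(H) > 0 and tr(H) = -18 < 0, so H is negative definite and the point is a local maximum.

local maximum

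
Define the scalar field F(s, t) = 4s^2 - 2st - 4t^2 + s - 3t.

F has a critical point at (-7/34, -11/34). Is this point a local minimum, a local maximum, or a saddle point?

The Hessian of F is constant: H = [[8, -2], [-2, -8]].
det(H) = 8·(-8) − (-2)² = -68.
Since det(H) < 0, H is indefinite and the critical point is a saddle point.

saddle point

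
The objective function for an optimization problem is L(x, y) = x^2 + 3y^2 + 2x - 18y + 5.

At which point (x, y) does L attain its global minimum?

(-1, 3)

L(x,y) separates as P(x) + Q(y) + 5, so its minimum is min P + min Q + 5.
P'(x) = 2x + 2 vanishes at x ∈ {-1}; Q'(y) = 6y - 18 vanishes at y ∈ {3}.
Local minima of P (where P''>0): P(-1)=-1. Local minima of Q: Q(3)=-27.
So the global minimum of L is P(-1) + Q(3) + 5 = -1 − 27 + 5 = -23, attained at (-1, 3).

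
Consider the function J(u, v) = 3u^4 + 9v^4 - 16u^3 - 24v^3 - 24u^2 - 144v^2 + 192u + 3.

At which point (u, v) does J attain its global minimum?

(-2, 4)

J(u,v) separates as P(u) + Q(v) + 3, so its minimum is min P + min Q + 3.
P'(u) = 12(u - 4)(u - 2)(u + 2) vanishes at u ∈ {-2, 2, 4}; Q'(v) = 36v(v - 4)(v + 2) vanishes at v ∈ {-2, 0, 4}.
Local minima of P (where P''>0): P(-2)=-304, P(4)=128. Local minima of Q: Q(-2)=-240, Q(4)=-1536.
So the global minimum of J is P(-2) + Q(4) + 3 = -304 − 1536 + 3 = -1837, attained at (-2, 4).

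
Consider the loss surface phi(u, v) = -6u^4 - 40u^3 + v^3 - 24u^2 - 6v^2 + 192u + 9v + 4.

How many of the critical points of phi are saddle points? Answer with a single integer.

3

phi separates as a function of u plus a function of v, so ∇phi=0 decouples.
∂phi/∂u = -24(u - 1)(u + 2)(u + 4) = 0 at u ∈ {-4, -2, 1}; ∂phi/∂v = 3(v - 3)(v - 1) = 0 at v ∈ {1, 3}.
The Hessian is diagonal: diag(phi_uu, phi_vv). Second derivatives: phi_uu(-4)=-240, phi_uu(-2)=144, phi_uu(1)=-360; phi_vv(1)=-6, phi_vv(3)=6.
Saddle points occur where the two diagonal entries have opposite signs: (-4, 3), (-2, 1), (1, 3). Count: 3.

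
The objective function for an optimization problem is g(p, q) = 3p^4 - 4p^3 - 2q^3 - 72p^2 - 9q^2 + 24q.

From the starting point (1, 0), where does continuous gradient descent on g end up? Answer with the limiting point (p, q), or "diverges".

g is separable, so gradient descent decouples: p follows -∂g/∂p, q follows -∂g/∂q.
∂g/∂p = 12p(p - 4)(p + 3); at p=1 this is -144, so p increases.
∂g/∂q = -6(q - 1)(q + 4); at q=0 this is 24, so q decreases.
p converges to its nearest critical value 4 (a local min of the p-part); q converges to -4. The iterate converges to (4, -4).

(4, -4)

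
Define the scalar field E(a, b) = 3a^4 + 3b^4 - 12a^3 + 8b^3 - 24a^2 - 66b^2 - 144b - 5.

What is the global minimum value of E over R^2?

E(a,b) separates as P(a) + Q(b) − 5, so its minimum is min P + min Q − 5.
P'(a) = 12a(a - 4)(a + 1) vanishes at a ∈ {-1, 0, 4}; Q'(b) = 12(b - 3)(b + 1)(b + 4) vanishes at b ∈ {-4, -1, 3}.
Local minima of P (where P''>0): P(-1)=-9, P(4)=-384. Local minima of Q: Q(-4)=-224, Q(3)=-567.
So the global minimum of E is P(4) + Q(3) − 5 = -384 − 567 − 5 = -956, attained at (4, 3).

-956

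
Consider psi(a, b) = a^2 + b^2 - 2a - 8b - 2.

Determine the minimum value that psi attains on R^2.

psi(a,b) separates as P(a) + Q(b) − 2, so its minimum is min P + min Q − 2.
P'(a) = 2a - 2 vanishes at a ∈ {1}; Q'(b) = 2b - 8 vanishes at b ∈ {4}.
Local minima of P (where P''>0): P(1)=-1. Local minima of Q: Q(4)=-16.
So the global minimum of psi is P(1) + Q(4) − 2 = -1 − 16 − 2 = -19, attained at (1, 4).

-19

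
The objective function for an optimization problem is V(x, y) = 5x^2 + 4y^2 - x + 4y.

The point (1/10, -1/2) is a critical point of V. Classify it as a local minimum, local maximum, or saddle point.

local minimum

The Hessian of V is constant: H = [[10, 0], [0, 8]].
det(H) = 10·8 − 0² = 80.
det(H) > 0 and tr(H) = 18 > 0, so H is positive definite and the point is a local minimum.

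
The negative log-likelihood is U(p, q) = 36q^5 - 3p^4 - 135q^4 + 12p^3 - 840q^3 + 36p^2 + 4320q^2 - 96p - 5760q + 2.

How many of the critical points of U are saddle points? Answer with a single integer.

U separates as a function of p plus a function of q, so ∇U=0 decouples.
∂U/∂p = -12(p - 4)(p - 1)(p + 2) = 0 at p ∈ {-2, 1, 4}; ∂U/∂q = 180(q - 4)(q - 2)(q - 1)(q + 4) = 0 at q ∈ {-4, 1, 2, 4}.
The Hessian is diagonal: diag(U_pp, U_qq). Second derivatives: U_pp(-2)=-216, U_pp(1)=108, U_pp(4)=-216; U_qq(-4)=-43200, U_qq(1)=2700, U_qq(2)=-2160, U_qq(4)=8640.
Saddle points occur where the two diagonal entries have opposite signs: (-2, 1), (-2, 4), (1, -4), (1, 2), (4, 1), (4, 4). Count: 6.

6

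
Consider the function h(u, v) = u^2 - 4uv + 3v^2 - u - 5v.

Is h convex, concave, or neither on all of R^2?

h is quadratic, so its Hessian is the constant matrix H = [[2, -4], [-4, 6]].
det(H) = -4, tr(H) = 8.
det(H) < 0, so H is indefinite: neither convex nor concave.

neither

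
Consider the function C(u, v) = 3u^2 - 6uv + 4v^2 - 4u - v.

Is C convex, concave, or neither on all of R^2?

C is quadratic, so its Hessian is the constant matrix H = [[6, -6], [-6, 8]].
det(H) = 12, tr(H) = 14.
det(H) > 0 and tr(H) > 0, so H is positive definite everywhere: convex.

convex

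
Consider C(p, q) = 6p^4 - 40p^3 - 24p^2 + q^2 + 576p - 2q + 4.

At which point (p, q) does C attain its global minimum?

(-2, 1)

C(p,q) separates as A(p) + B(q) + 4, so its minimum is min A + min B + 4.
A'(p) = 24(p - 4)(p - 3)(p + 2) vanishes at p ∈ {-2, 3, 4}; B'(q) = 2q - 2 vanishes at q ∈ {1}.
Local minima of A (where A''>0): A(-2)=-832, A(4)=896. Local minima of B: B(1)=-1.
So the global minimum of C is A(-2) + B(1) + 4 = -832 − 1 + 4 = -829, attained at (-2, 1).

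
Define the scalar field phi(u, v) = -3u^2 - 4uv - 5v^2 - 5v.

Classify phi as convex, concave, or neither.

concave

phi is quadratic, so its Hessian is the constant matrix H = [[-6, -4], [-4, -10]].
det(H) = 44, tr(H) = -16.
det(H) > 0 and tr(H) < 0, so H is negative definite everywhere: concave.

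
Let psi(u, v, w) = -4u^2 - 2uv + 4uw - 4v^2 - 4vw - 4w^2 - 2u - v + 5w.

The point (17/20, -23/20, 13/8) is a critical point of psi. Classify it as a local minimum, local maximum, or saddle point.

The Hessian is constant: H = [[-8, -2, 4], [-2, -8, -4], [4, -4, -8]].
Leading principal minors: Δ₁ = -8, Δ₂ = 60, Δ₃ = -160.
The minors alternate sign starting negative (−, +, −), so H is negative definite: a local maximum.

local maximum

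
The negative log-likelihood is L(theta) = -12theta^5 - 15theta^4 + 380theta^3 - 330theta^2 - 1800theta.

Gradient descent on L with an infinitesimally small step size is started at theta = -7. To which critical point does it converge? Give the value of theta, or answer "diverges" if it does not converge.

-5

L'(theta) = -60(theta - 3)(theta - 2)(theta + 1)(theta + 5), so L'(-7) = -64800.
Gradient descent moves in the -L' direction, i.e. theta is increasing.
The nearest critical point in that direction is theta = -5, where L'' = 13440 > 0 (a local minimum). The iterate converges there.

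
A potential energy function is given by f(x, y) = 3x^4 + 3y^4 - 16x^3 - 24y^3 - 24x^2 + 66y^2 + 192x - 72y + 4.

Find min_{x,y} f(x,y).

-327

f(x,y) separates as P(x) + Q(y) + 4, so its minimum is min P + min Q + 4.
P'(x) = 12(x - 4)(x - 2)(x + 2) vanishes at x ∈ {-2, 2, 4}; Q'(y) = 12(y - 3)(y - 2)(y - 1) vanishes at y ∈ {1, 2, 3}.
Local minima of P (where P''>0): P(-2)=-304, P(4)=128. Local minima of Q: Q(1)=-27, Q(3)=-27.
So the global minimum of f is P(-2) + Q(1) + 4 = -304 − 27 + 4 = -327, attained at (-2, 1).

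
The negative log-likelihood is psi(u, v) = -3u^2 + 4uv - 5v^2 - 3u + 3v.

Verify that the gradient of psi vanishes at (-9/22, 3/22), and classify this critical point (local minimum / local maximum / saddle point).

∇psi = (-6u + 4v - 3, 4u - 10v + 3); substituting (-9/22, 3/22) gives ∇psi = (0, 0), so (-9/22, 3/22) is indeed a critical point.
The Hessian of psi is constant: H = [[-6, 4], [4, -10]].
det(H) = (-6)·(-10) − 4² = 44.
det(H) > 0 and tr(H) = -16 < 0, so H is negative definite and the point is a local maximum.

local maximum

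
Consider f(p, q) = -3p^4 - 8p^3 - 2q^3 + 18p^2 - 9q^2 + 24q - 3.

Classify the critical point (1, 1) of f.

local maximum

The mixed partial ∂²f/∂p∂q is 0, so the Hessian at any point is diag(f_pp, f_qq) = diag(12(-3p^2 - 4p + 3), -6(2q + 3)).
At (1, 1): H = diag(-48, -30).
Both eigenvalues are negative, so H is negative definite: a local maximum.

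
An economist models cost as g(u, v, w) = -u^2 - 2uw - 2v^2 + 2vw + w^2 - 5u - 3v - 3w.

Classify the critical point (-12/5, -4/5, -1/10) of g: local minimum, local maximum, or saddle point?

The Hessian is constant: H = [[-2, 0, -2], [0, -4, 2], [-2, 2, 2]].
Leading principal minors: Δ₁ = -2, Δ₂ = 8, Δ₃ = 40.
The minors fit neither the all-positive nor the alternating-sign pattern, so H is indefinite: a saddle point.

saddle point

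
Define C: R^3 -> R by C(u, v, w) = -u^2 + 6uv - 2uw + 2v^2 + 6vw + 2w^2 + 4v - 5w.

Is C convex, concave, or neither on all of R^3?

neither

C is quadratic, so its Hessian is the constant matrix H = [[-2, 6, -2], [6, 4, 6], [-2, 6, 4]].
Leading principal minors: -2, -44, -264.
Neither pattern holds ⇒ H is indefinite ⇒ neither convex nor concave.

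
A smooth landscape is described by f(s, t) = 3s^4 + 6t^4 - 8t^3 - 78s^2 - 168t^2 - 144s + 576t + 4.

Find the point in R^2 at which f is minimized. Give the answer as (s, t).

f(s,t) separates as P(s) + Q(t) + 4, so its minimum is min P + min Q + 4.
P'(s) = 12(s - 4)(s + 1)(s + 3) vanishes at s ∈ {-3, -1, 4}; Q'(t) = 24(t - 3)(t - 2)(t + 4) vanishes at t ∈ {-4, 2, 3}.
Local minima of P (where P''>0): P(-3)=-27, P(4)=-1056. Local minima of Q: Q(-4)=-2944, Q(3)=486.
So the global minimum of f is P(4) + Q(-4) + 4 = -1056 − 2944 + 4 = -3996, attained at (4, -4).

(4, -4)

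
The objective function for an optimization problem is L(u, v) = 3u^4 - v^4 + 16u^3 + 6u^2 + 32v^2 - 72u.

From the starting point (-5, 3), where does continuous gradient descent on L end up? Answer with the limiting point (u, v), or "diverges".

(-3, 0)

L is separable, so gradient descent decouples: u follows -∂L/∂u, v follows -∂L/∂v.
∂L/∂u = 12(u - 1)(u + 2)(u + 3); at u=-5 this is -432, so u increases.
∂L/∂v = -4v(v - 4)(v + 4); at v=3 this is 84, so v decreases.
u converges to its nearest critical value -3 (a local min of the u-part); v converges to 0. The iterate converges to (-3, 0).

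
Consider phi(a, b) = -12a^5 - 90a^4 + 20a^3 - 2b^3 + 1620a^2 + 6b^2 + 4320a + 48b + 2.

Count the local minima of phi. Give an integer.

phi separates as a function of a plus a function of b, so ∇phi=0 decouples.
∂phi/∂a = -60(a - 3)(a + 2)(a + 3)(a + 4) = 0 at a ∈ {-4, -3, -2, 3}; ∂phi/∂b = -6(b - 4)(b + 2) = 0 at b ∈ {-2, 4}.
The Hessian is diagonal: diag(phi_aa, phi_bb). Second derivatives: phi_aa(-4)=840, phi_aa(-3)=-360, phi_aa(-2)=600, phi_aa(3)=-12600; phi_bb(-2)=36, phi_bb(4)=-36.
Local minima occur where both diagonal entries positive: (-4, -2), (-2, -2). Count: 2.

2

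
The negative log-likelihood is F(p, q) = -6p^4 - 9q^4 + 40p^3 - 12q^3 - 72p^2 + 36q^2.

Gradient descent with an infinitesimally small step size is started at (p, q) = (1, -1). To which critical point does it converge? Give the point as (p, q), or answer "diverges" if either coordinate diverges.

(2, 0)

F is separable, so gradient descent decouples: p follows -∂F/∂p, q follows -∂F/∂q.
∂F/∂p = -24p(p - 3)(p - 2); at p=1 this is -48, so p increases.
∂F/∂q = -36q(q - 1)(q + 2); at q=-1 this is -72, so q increases.
p converges to its nearest critical value 2 (a local min of the p-part); q converges to 0. The iterate converges to (2, 0).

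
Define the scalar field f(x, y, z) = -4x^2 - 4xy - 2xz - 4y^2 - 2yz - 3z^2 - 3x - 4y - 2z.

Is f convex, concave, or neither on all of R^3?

concave

f is quadratic, so its Hessian is the constant matrix H = [[-8, -4, -2], [-4, -8, -2], [-2, -2, -6]].
Leading principal minors: -8, 48, -256.
Signs alternate −, +, − ⇒ H ≺ 0 ⇒ concave.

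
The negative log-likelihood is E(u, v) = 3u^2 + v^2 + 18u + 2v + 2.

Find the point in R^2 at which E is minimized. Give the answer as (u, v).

E(u,v) separates as P(u) + Q(v) + 2, so its minimum is min P + min Q + 2.
P'(u) = 6u + 18 vanishes at u ∈ {-3}; Q'(v) = 2v + 2 vanishes at v ∈ {-1}.
Local minima of P (where P''>0): P(-3)=-27. Local minima of Q: Q(-1)=-1.
So the global minimum of E is P(-3) + Q(-1) + 2 = -27 − 1 + 2 = -26, attained at (-3, -1).

(-3, -1)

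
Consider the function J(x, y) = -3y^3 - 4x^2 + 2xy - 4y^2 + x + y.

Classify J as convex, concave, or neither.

The term -3y^3 is cubic, so the Hessian is not constant.
∂²J/∂y² = -18y - 8, which takes both signs as y varies (negative for sufficiently large y). A diagonal entry of the Hessian changing sign means the Hessian is neither positive- nor negative-semidefinite on all of R^2.

neither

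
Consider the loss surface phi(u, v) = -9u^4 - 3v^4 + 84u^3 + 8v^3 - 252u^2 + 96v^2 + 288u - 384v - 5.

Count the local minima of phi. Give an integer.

phi separates as a function of u plus a function of v, so ∇phi=0 decouples.
∂phi/∂u = -36(u - 4)(u - 2)(u - 1) = 0 at u ∈ {1, 2, 4}; ∂phi/∂v = -12(v - 4)(v - 2)(v + 4) = 0 at v ∈ {-4, 2, 4}.
The Hessian is diagonal: diag(phi_uu, phi_vv). Second derivatives: phi_uu(1)=-108, phi_uu(2)=72, phi_uu(4)=-216; phi_vv(-4)=-576, phi_vv(2)=144, phi_vv(4)=-192.
Local minima occur where both diagonal entries positive: (2, 2). Count: 1.

1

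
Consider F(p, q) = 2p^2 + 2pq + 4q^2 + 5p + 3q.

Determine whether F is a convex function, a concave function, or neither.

convex

F is quadratic, so its Hessian is the constant matrix H = [[4, 2], [2, 8]].
det(H) = 28, tr(H) = 12.
det(H) > 0 and tr(H) > 0, so H is positive definite everywhere: convex.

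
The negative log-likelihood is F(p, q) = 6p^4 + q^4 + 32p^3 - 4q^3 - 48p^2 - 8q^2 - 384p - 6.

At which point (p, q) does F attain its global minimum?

F(p,q) separates as A(p) + B(q) − 6, so its minimum is min A + min B − 6.
A'(p) = 24(p - 2)(p + 2)(p + 4) vanishes at p ∈ {-4, -2, 2}; B'(q) = 4q(q - 4)(q + 1) vanishes at q ∈ {-1, 0, 4}.
Local minima of A (where A''>0): A(-4)=256, A(2)=-608. Local minima of B: B(-1)=-3, B(4)=-128.
So the global minimum of F is A(2) + B(4) − 6 = -608 − 128 − 6 = -742, attained at (2, 4).

(2, 4)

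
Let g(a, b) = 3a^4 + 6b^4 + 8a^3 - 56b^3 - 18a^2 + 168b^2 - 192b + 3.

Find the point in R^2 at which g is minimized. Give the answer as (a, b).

(-3, 4)

g(a,b) separates as P(a) + Q(b) + 3, so its minimum is min P + min Q + 3.
P'(a) = 12a(a - 1)(a + 3) vanishes at a ∈ {-3, 0, 1}; Q'(b) = 24(b - 4)(b - 2)(b - 1) vanishes at b ∈ {1, 2, 4}.
Local minima of P (where P''>0): P(-3)=-135, P(1)=-7. Local minima of Q: Q(1)=-74, Q(4)=-128.
So the global minimum of g is P(-3) + Q(4) + 3 = -135 − 128 + 3 = -260, attained at (-3, 4).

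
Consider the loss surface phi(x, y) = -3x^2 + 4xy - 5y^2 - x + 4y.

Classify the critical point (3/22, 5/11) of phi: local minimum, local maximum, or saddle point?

The Hessian of phi is constant: H = [[-6, 4], [4, -10]].
det(H) = (-6)·(-10) − 4² = 44.
det(H) > 0 and tr(H) = -16 < 0, so H is negative definite and the point is a local maximum.

local maximum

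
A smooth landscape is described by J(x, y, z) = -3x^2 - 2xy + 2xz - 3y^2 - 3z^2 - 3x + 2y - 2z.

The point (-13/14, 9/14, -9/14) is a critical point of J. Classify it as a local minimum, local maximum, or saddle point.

The Hessian is constant: H = [[-6, -2, 2], [-2, -6, 0], [2, 0, -6]].
Leading principal minors: Δ₁ = -6, Δ₂ = 32, Δ₃ = -168.
The minors alternate sign starting negative (−, +, −), so H is negative definite: a local maximum.

local maximum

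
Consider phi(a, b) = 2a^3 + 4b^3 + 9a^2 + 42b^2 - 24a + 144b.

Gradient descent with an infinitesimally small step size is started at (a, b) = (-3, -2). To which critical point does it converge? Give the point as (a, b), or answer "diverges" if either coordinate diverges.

phi is separable, so gradient descent decouples: a follows -∂phi/∂a, b follows -∂phi/∂b.
∂phi/∂a = 6(a - 1)(a + 4); at a=-3 this is -24, so a increases.
∂phi/∂b = 12(b + 3)(b + 4); at b=-2 this is 24, so b decreases.
a converges to its nearest critical value 1 (a local min of the a-part); b converges to -3. The iterate converges to (1, -3).

(1, -3)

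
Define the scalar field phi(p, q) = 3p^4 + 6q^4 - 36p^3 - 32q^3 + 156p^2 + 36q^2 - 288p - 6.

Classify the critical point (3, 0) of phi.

saddle point

The mixed partial ∂²phi/∂p∂q is 0, so the Hessian at any point is diag(phi_pp, phi_qq) = diag(12(3p^2 - 18p + 26), 24(3q^2 - 8q + 3)).
At (3, 0): H = diag(-12, 72).
The eigenvalues have opposite signs, so H is indefinite: a saddle point.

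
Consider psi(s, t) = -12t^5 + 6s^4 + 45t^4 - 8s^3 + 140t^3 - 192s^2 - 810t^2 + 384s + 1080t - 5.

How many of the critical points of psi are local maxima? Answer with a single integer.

psi separates as a function of s plus a function of t, so ∇psi=0 decouples.
∂psi/∂s = 24(s - 4)(s - 1)(s + 4) = 0 at s ∈ {-4, 1, 4}; ∂psi/∂t = -60(t - 3)(t - 2)(t - 1)(t + 3) = 0 at t ∈ {-3, 1, 2, 3}.
The Hessian is diagonal: diag(psi_ss, psi_tt). Second derivatives: psi_ss(-4)=960, psi_ss(1)=-360, psi_ss(4)=576; psi_tt(-3)=7200, psi_tt(1)=-480, psi_tt(2)=300, psi_tt(3)=-720.
Local maxima occur where both diagonal entries negative: (1, 1), (1, 3). Count: 2.

2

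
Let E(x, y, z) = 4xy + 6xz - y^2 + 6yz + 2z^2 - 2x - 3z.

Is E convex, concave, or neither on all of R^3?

neither

E is quadratic, so its Hessian is the constant matrix H = [[0, 4, 6], [4, -2, 6], [6, 6, 4]].
Leading principal minors: 0, -16, 296.
Neither pattern holds ⇒ H is indefinite ⇒ neither convex nor concave.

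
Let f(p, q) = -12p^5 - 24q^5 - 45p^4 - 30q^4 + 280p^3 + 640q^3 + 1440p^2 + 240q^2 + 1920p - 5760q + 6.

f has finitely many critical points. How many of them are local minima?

f separates as a function of p plus a function of q, so ∇f=0 decouples.
∂f/∂p = -60(p - 4)(p + 1)(p + 2)(p + 4) = 0 at p ∈ {-4, -2, -1, 4}; ∂f/∂q = -120(q - 3)(q - 2)(q + 2)(q + 4) = 0 at q ∈ {-4, -2, 2, 3}.
The Hessian is diagonal: diag(f_pp, f_qq). Second derivatives: f_pp(-4)=2880, f_pp(-2)=-720, f_pp(-1)=900, f_pp(4)=-14400; f_qq(-4)=10080, f_qq(-2)=-4800, f_qq(2)=2880, f_qq(3)=-4200.
Local minima occur where both diagonal entries positive: (-4, -4), (-4, 2), (-1, -4), (-1, 2). Count: 4.

4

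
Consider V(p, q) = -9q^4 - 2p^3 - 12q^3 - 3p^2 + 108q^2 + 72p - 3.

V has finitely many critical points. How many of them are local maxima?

2

V separates as a function of p plus a function of q, so ∇V=0 decouples.
∂V/∂p = -6(p - 3)(p + 4) = 0 at p ∈ {-4, 3}; ∂V/∂q = -36q(q - 2)(q + 3) = 0 at q ∈ {-3, 0, 2}.
The Hessian is diagonal: diag(V_pp, V_qq). Second derivatives: V_pp(-4)=42, V_pp(3)=-42; V_qq(-3)=-540, V_qq(0)=216, V_qq(2)=-360.
Local maxima occur where both diagonal entries negative: (3, -3), (3, 2). Count: 2.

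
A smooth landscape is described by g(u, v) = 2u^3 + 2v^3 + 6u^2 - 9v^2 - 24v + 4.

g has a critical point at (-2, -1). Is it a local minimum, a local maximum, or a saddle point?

The mixed partial ∂²g/∂u∂v is 0, so the Hessian at any point is diag(g_uu, g_vv) = diag(12(u + 1), 6(2v - 3)).
At (-2, -1): H = diag(-12, -30).
Both eigenvalues are negative, so H is negative definite: a local maximum.

local maximum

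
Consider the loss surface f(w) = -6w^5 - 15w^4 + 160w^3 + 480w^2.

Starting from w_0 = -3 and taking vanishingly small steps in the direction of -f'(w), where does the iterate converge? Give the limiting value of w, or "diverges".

f'(w) = -30w(w - 4)(w + 2)(w + 4), so f'(-3) = 630.
Gradient descent moves in the -f' direction, i.e. w is decreasing.
The nearest critical point in that direction is w = -4, where f'' = 1920 > 0 (a local minimum). The iterate converges there.

-4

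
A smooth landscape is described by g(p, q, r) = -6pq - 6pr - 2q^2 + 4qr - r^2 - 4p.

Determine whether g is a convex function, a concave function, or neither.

g is quadratic, so its Hessian is the constant matrix H = [[0, -6, -6], [-6, -4, 4], [-6, 4, -2]].
Leading principal minors: 0, -36, 504.
Neither pattern holds ⇒ H is indefinite ⇒ neither convex nor concave.

neither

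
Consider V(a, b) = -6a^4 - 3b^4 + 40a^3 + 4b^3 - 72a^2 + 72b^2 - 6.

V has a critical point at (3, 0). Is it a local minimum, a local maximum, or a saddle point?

The mixed partial ∂²V/∂a∂b is 0, so the Hessian at any point is diag(V_aa, V_bb) = diag(24(-3a^2 + 10a - 6), 12(-3b^2 + 2b + 12)).
At (3, 0): H = diag(-72, 144).
The eigenvalues have opposite signs, so H is indefinite: a saddle point.

saddle point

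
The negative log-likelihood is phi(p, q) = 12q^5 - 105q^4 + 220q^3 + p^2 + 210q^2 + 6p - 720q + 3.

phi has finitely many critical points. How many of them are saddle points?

phi separates as a function of p plus a function of q, so ∇phi=0 decouples.
∂phi/∂p = 2(p + 3) = 0 at p ∈ {-3}; ∂phi/∂q = 60(q - 4)(q - 3)(q - 1)(q + 1) = 0 at q ∈ {-1, 1, 3, 4}.
The Hessian is diagonal: diag(phi_pp, phi_qq). Second derivatives: phi_pp(-3)=2; phi_qq(-1)=-2400, phi_qq(1)=720, phi_qq(3)=-480, phi_qq(4)=900.
Saddle points occur where the two diagonal entries have opposite signs: (-3, -1), (-3, 3). Count: 2.

2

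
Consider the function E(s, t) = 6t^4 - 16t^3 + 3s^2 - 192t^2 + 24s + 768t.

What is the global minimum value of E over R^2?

-3632

E(s,t) separates as P(s) + Q(t), so its minimum is min P + min Q.
P'(s) = 6s + 24 vanishes at s ∈ {-4}; Q'(t) = 24(t - 4)(t - 2)(t + 4) vanishes at t ∈ {-4, 2, 4}.
Local minima of P (where P''>0): P(-4)=-48. Local minima of Q: Q(-4)=-3584, Q(4)=512.
So the global minimum of E is P(-4) + Q(-4) = -48 − 3584 = -3632, attained at (-4, -4).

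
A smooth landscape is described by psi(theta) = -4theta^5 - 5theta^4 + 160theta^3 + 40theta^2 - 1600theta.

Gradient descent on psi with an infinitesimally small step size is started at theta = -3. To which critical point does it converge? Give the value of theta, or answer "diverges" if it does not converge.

-5

psi'(theta) = -20(theta - 4)(theta - 2)(theta + 2)(theta + 5), so psi'(-3) = 1400.
Gradient descent moves in the -psi' direction, i.e. theta is decreasing.
The nearest critical point in that direction is theta = -5, where psi'' = 3780 > 0 (a local minimum). The iterate converges there.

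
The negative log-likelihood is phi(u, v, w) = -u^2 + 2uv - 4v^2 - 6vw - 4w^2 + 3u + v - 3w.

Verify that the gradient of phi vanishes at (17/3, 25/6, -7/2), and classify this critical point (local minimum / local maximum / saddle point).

local maximum

∇phi = (-2u + 2v + 3, 2u - 8v - 6w + 1, -6v - 8w - 3); substituting (17/3, 25/6, -7/2) gives ∇phi = (0, 0, 0), so (17/3, 25/6, -7/2) is indeed a critical point.
The Hessian is constant: H = [[-2, 2, 0], [2, -8, -6], [0, -6, -8]].
Leading principal minors: Δ₁ = -2, Δ₂ = 12, Δ₃ = -24.
The minors alternate sign starting negative (−, +, −), so H is negative definite: a local maximum.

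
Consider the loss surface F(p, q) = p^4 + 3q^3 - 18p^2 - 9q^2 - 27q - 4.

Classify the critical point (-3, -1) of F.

The mixed partial ∂²F/∂p∂q is 0, so the Hessian at any point is diag(F_pp, F_qq) = diag(12(p^2 - 3), 18(q - 1)).
At (-3, -1): H = diag(72, -36).
The eigenvalues have opposite signs, so H is indefinite: a saddle point.

saddle point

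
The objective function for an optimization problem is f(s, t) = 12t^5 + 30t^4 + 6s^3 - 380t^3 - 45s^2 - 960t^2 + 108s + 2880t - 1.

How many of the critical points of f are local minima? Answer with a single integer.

f separates as a function of s plus a function of t, so ∇f=0 decouples.
∂f/∂s = 18(s - 3)(s - 2) = 0 at s ∈ {2, 3}; ∂f/∂t = 60(t - 4)(t - 1)(t + 3)(t + 4) = 0 at t ∈ {-4, -3, 1, 4}.
The Hessian is diagonal: diag(f_ss, f_tt). Second derivatives: f_ss(2)=-18, f_ss(3)=18; f_tt(-4)=-2400, f_tt(-3)=1680, f_tt(1)=-3600, f_tt(4)=10080.
Local minima occur where both diagonal entries positive: (3, -3), (3, 4). Count: 2.

2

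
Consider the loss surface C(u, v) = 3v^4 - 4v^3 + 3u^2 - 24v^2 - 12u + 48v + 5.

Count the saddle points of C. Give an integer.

1

C separates as a function of u plus a function of v, so ∇C=0 decouples.
∂C/∂u = 6(u - 2) = 0 at u ∈ {2}; ∂C/∂v = 12(v - 2)(v - 1)(v + 2) = 0 at v ∈ {-2, 1, 2}.
The Hessian is diagonal: diag(C_uu, C_vv). Second derivatives: C_uu(2)=6; C_vv(-2)=144, C_vv(1)=-36, C_vv(2)=48.
Saddle points occur where the two diagonal entries have opposite signs: (2, 1). Count: 1.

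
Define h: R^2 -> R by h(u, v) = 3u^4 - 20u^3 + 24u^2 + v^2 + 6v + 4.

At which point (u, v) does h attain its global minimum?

(4, -3)

h(u,v) separates as P(u) + Q(v) + 4, so its minimum is min P + min Q + 4.
P'(u) = 12u(u - 4)(u - 1) vanishes at u ∈ {0, 1, 4}; Q'(v) = 2v + 6 vanishes at v ∈ {-3}.
Local minima of P (where P''>0): P(0)=0, P(4)=-128. Local minima of Q: Q(-3)=-9.
So the global minimum of h is P(4) + Q(-3) + 4 = -128 − 9 + 4 = -133, attained at (4, -3).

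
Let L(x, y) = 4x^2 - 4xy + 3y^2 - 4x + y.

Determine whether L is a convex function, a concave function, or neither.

convex

L is quadratic, so its Hessian is the constant matrix H = [[8, -4], [-4, 6]].
det(H) = 32, tr(H) = 14.
det(H) > 0 and tr(H) > 0, so H is positive definite everywhere: convex.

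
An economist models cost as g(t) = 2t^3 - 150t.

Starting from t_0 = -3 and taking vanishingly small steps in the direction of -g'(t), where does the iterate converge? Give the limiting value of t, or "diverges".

g'(t) = 6(t - 5)(t + 5), so g'(-3) = -96.
Gradient descent moves in the -g' direction, i.e. t is increasing.
The nearest critical point in that direction is t = 5, where g'' = 60 > 0 (a local minimum). The iterate converges there.

5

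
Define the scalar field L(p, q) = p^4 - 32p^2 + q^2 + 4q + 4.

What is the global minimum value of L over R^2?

-256

L(p,q) separates as A(p) + B(q) + 4, so its minimum is min A + min B + 4.
A'(p) = 4p(p - 4)(p + 4) vanishes at p ∈ {-4, 0, 4}; B'(q) = 2q + 4 vanishes at q ∈ {-2}.
Local minima of A (where A''>0): A(-4)=-256, A(4)=-256. Local minima of B: B(-2)=-4.
So the global minimum of L is A(-4) + B(-2) + 4 = -256 − 4 + 4 = -256, attained at (-4, -2).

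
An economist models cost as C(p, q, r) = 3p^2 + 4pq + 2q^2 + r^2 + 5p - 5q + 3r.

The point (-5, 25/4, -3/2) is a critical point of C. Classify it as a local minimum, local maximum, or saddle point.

The Hessian is constant: H = [[6, 4, 0], [4, 4, 0], [0, 0, 2]].
Leading principal minors: Δ₁ = 6, Δ₂ = 8, Δ₃ = 16.
All leading minors are positive, so H is positive definite: a local minimum.

local minimum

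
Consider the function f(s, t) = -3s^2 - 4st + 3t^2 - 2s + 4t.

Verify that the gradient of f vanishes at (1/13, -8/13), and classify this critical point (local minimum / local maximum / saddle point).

saddle point

∇f = (-6s - 4t - 2, -4s + 6t + 4); substituting (1/13, -8/13) gives ∇f = (0, 0), so (1/13, -8/13) is indeed a critical point.
The Hessian of f is constant: H = [[-6, -4], [-4, 6]].
det(H) = (-6)·6 − (-4)² = -52.
Since det(H) < 0, H is indefinite and the critical point is a saddle point.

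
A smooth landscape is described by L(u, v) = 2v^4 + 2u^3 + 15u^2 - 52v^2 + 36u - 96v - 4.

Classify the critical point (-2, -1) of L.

saddle point

The mixed partial ∂²L/∂u∂v is 0, so the Hessian at any point is diag(L_uu, L_vv) = diag(6(2u + 5), 8(3v^2 - 13)).
At (-2, -1): H = diag(6, -80).
The eigenvalues have opposite signs, so H is indefinite: a saddle point.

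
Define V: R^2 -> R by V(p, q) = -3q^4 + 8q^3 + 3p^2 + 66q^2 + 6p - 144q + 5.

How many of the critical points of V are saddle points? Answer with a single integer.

V separates as a function of p plus a function of q, so ∇V=0 decouples.
∂V/∂p = 6(p + 1) = 0 at p ∈ {-1}; ∂V/∂q = -12(q - 4)(q - 1)(q + 3) = 0 at q ∈ {-3, 1, 4}.
The Hessian is diagonal: diag(V_pp, V_qq). Second derivatives: V_pp(-1)=6; V_qq(-3)=-336, V_qq(1)=144, V_qq(4)=-252.
Saddle points occur where the two diagonal entries have opposite signs: (-1, -3), (-1, 4). Count: 2.

2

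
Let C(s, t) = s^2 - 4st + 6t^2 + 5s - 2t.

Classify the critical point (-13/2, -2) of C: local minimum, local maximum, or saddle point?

The Hessian of C is constant: H = [[2, -4], [-4, 12]].
det(H) = 2·12 − (-4)² = 8.
det(H) > 0 and tr(H) = 14 > 0, so H is positive definite and the point is a local minimum.

local minimum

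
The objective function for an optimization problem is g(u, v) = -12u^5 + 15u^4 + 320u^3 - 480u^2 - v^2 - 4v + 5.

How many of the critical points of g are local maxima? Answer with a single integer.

g separates as a function of u plus a function of v, so ∇g=0 decouples.
∂g/∂u = -60u(u - 4)(u - 1)(u + 4) = 0 at u ∈ {-4, 0, 1, 4}; ∂g/∂v = -2(v + 2) = 0 at v ∈ {-2}.
The Hessian is diagonal: diag(g_uu, g_vv). Second derivatives: g_uu(-4)=9600, g_uu(0)=-960, g_uu(1)=900, g_uu(4)=-5760; g_vv(-2)=-2.
Local maxima occur where both diagonal entries negative: (0, -2), (4, -2). Count: 2.

2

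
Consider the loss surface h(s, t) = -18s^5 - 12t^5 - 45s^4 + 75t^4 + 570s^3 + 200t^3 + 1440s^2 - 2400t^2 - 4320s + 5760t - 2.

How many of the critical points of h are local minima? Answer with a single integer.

4

h separates as a function of s plus a function of t, so ∇h=0 decouples.
∂h/∂s = -90(s - 4)(s - 1)(s + 3)(s + 4) = 0 at s ∈ {-4, -3, 1, 4}; ∂h/∂t = -60(t - 4)(t - 3)(t - 2)(t + 4) = 0 at t ∈ {-4, 2, 3, 4}.
The Hessian is diagonal: diag(h_ss, h_tt). Second derivatives: h_ss(-4)=3600, h_ss(-3)=-2520, h_ss(1)=5400, h_ss(4)=-15120; h_tt(-4)=20160, h_tt(2)=-720, h_tt(3)=420, h_tt(4)=-960.
Local minima occur where both diagonal entries positive: (-4, -4), (-4, 3), (1, -4), (1, 3). Count: 4.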